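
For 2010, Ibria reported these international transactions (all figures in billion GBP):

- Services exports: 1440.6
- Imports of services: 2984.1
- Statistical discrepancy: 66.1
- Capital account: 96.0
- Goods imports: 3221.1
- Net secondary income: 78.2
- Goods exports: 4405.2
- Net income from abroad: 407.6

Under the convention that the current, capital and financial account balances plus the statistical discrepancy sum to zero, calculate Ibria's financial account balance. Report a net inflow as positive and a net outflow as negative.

-288.5

Goods balance = 4405.2 - 3221.1 = 1184.1
Services balance = 1440.6 - 2984.1 = -1543.5
Trade balance (goods + services) = 1184.1 + (-1543.5) = -359.4
Net primary income = 407.6
Net secondary income = 78.2
Current account = -359.4 + 407.6 + 78.2 = 126.4
Financial account = -(126.4 + 96.0 + 66.1) = -288.5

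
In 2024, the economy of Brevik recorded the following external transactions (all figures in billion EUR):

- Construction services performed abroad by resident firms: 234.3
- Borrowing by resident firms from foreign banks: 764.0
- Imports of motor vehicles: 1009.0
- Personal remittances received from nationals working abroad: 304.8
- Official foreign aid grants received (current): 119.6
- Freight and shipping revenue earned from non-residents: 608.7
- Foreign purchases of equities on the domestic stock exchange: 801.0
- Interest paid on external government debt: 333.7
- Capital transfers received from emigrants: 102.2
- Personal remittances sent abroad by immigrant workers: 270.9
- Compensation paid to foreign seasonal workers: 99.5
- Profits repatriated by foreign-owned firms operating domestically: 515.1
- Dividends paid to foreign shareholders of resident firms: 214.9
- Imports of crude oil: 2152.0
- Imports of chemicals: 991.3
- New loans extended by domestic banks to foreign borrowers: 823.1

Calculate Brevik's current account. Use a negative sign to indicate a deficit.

-4319.0

Goods: -991.3 - 2152.0 - 1009.0 = -4152.3
Services: 608.7 + 234.3 = 843.0
Primary income: -333.7 - 99.5 - 214.9 - 515.1 = -1163.2
Secondary income: 119.6 - 270.9 + 304.8 = 153.5
Current account = (-4152.3) + 843.0 + (-1163.2) + 153.5 = -4319.0
(Excluded from the current account — financial account: borrowing by resident firms from foreign banks 764.0, foreign purchases of equities on the domestic stock exchange 801.0, new loans extended by domestic banks to foreign borrowers 823.1; capital account: capital transfers received from emigrants 102.2.)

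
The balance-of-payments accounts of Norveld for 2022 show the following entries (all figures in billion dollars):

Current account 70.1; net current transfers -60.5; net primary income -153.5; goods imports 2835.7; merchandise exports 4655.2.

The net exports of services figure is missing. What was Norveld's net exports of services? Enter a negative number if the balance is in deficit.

Current account = goods balance + services balance + net primary income + net secondary income
Sum of the known components = 1605.5
Net exports of services = CA - (known components) = 70.1 - 1605.5 = -1535.4

-1535.4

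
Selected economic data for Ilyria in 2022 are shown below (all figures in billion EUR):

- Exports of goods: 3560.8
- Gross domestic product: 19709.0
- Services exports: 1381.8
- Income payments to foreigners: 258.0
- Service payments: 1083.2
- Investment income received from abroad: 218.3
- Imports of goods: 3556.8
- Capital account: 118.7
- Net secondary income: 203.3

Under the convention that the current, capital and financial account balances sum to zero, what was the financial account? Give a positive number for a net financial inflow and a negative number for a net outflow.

-584.9

Goods balance = 3560.8 - 3556.8 = 4.0
Services balance = 1381.8 - 1083.2 = 298.6
Trade balance (goods + services) = 4.0 + 298.6 = 302.6
Net primary income = 218.3 - 258.0 = -39.7
Net secondary income = 203.3
Current account = 302.6 + (-39.7) + 203.3 = 466.2
Financial account = -(466.2 + 118.7) = -584.9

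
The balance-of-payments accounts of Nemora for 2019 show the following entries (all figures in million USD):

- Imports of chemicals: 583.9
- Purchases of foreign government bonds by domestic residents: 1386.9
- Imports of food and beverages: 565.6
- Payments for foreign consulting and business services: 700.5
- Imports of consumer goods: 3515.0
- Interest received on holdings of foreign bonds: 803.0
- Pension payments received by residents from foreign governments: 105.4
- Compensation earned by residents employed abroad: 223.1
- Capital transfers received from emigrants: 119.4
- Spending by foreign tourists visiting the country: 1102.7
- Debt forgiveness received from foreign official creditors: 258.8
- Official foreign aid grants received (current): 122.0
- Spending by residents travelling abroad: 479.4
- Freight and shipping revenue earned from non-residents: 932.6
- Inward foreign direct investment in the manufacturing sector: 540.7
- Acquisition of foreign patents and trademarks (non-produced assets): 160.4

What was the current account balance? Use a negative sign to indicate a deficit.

-2555.6

Goods: -3515.0 - 565.6 - 583.9 = -4664.5
Services: -700.5 + 1102.7 + 932.6 - 479.4 = 855.4
Primary income: 803.0 + 223.1 = 1026.1
Secondary income: 122.0 + 105.4 = 227.4
Current account = (-4664.5) + 855.4 + 1026.1 + 227.4 = -2555.6
(Excluded from the current account — financial account: purchases of foreign government bonds by domestic residents 1386.9, inward foreign direct investment in the manufacturing sector 540.7; capital account: capital transfers received from emigrants 119.4, debt forgiveness received from foreign official creditors 258.8, acquisition of foreign patents and trademarks (non-produced assets) 160.4.)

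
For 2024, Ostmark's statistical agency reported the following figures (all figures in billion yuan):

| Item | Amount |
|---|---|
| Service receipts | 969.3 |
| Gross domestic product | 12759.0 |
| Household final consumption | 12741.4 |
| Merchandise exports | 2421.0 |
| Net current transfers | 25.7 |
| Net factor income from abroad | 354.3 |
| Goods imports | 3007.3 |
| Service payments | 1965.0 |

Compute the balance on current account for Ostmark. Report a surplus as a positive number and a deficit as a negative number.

-1202.0

Goods balance = 2421.0 - 3007.3 = -586.3
Services balance = 969.3 - 1965.0 = -995.7
Trade balance (goods + services) = -586.3 + (-995.7) = -1582.0
Net primary income = 354.3
Net secondary income = 25.7
Current account = -1582.0 + 354.3 + 25.7 = -1202.0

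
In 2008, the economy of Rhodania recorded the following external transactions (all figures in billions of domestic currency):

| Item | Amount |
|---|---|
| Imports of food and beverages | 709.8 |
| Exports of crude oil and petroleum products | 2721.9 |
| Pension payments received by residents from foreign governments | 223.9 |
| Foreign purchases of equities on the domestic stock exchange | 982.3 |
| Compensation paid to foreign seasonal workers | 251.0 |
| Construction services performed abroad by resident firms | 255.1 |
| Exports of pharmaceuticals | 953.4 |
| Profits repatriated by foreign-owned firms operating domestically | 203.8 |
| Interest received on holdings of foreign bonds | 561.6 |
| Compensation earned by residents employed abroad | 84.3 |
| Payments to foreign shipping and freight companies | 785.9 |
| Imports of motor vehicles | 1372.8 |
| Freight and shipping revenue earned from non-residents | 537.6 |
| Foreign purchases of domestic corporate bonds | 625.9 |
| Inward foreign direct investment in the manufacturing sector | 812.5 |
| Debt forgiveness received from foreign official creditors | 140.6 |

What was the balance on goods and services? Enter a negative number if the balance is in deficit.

1599.5

Goods: -709.8 + 953.4 - 1372.8 + 2721.9 = 1592.7
Services: 537.6 - 785.9 + 255.1 = 6.8
Trade balance = 1592.7 + 6.8 = 1599.5
(Excluded from the trade balance — secondary income: pension payments received by residents from foreign governments 223.9; financial account: foreign purchases of equities on the domestic stock exchange 982.3, foreign purchases of domestic corporate bonds 625.9, inward foreign direct investment in the manufacturing sector 812.5; primary income: compensation paid to foreign seasonal workers 251.0, profits repatriated by foreign-owned firms operating domestically 203.8, interest received on holdings of foreign bonds 561.6, compensation earned by residents employed abroad 84.3; capital account: debt forgiveness received from foreign official creditors 140.6.)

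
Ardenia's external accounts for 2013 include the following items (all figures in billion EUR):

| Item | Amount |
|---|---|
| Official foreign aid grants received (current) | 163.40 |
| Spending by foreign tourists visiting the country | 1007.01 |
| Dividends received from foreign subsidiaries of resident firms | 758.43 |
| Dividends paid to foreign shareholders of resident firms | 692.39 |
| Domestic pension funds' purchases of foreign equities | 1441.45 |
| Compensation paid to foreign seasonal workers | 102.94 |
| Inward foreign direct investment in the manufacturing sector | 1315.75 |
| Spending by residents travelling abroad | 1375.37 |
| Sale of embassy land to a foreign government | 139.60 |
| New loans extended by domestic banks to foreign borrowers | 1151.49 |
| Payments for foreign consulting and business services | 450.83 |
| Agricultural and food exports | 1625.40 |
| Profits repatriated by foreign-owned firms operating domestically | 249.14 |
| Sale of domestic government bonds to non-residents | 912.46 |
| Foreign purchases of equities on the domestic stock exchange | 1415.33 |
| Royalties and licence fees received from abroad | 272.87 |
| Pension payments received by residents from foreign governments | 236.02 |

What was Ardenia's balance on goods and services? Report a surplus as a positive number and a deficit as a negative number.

1079.08

Goods: 1625.40
Services: -450.83 + 272.87 - 1375.37 + 1007.01 = -546.32
Trade balance = 1625.40 + (-546.32) = 1079.08
(Excluded from the trade balance — secondary income: official foreign aid grants received (current) 163.40, pension payments received by residents from foreign governments 236.02; primary income: dividends received from foreign subsidiaries of resident firms 758.43, dividends paid to foreign shareholders of resident firms 692.39, compensation paid to foreign seasonal workers 102.94, profits repatriated by foreign-owned firms operating domestically 249.14; financial account: domestic pension funds' purchases of foreign equities 1441.45, inward foreign direct investment in the manufacturing sector 1315.75, new loans extended by domestic banks to foreign borrowers 1151.49, sale of domestic government bonds to non-residents 912.46, foreign purchases of equities on the domestic stock exchange 1415.33; capital account: sale of embassy land to a foreign government 139.60.)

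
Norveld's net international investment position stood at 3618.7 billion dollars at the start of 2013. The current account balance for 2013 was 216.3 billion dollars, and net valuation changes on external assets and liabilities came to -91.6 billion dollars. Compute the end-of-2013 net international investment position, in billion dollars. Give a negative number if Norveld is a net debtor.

3743.4

Change in NIIP = current account + net valuation change = 216.3 + (-91.6) = 124.7
End-of-year NIIP = 3618.7 + 124.7 = 3743.4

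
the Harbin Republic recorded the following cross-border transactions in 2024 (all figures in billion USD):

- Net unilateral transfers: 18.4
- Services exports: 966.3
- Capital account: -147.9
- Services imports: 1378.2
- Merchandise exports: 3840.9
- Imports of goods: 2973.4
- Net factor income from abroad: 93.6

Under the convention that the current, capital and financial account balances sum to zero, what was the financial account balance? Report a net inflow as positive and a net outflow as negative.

-419.7

Goods balance = 3840.9 - 2973.4 = 867.5
Services balance = 966.3 - 1378.2 = -411.9
Trade balance (goods + services) = 867.5 + (-411.9) = 455.6
Net primary income = 93.6
Net secondary income = 18.4
Current account = 455.6 + 93.6 + 18.4 = 567.6
Financial account = -(567.6 + (-147.9)) = -419.7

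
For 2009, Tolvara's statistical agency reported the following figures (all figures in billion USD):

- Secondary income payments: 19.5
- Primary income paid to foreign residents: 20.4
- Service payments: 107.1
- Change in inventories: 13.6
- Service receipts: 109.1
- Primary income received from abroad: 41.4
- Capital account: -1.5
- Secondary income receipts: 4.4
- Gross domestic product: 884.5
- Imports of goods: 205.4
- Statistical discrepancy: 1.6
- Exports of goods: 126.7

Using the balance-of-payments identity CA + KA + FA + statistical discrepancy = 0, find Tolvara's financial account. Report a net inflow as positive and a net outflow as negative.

70.7

Goods balance = 126.7 - 205.4 = -78.7
Services balance = 109.1 - 107.1 = 2.0
Trade balance (goods + services) = -78.7 + 2.0 = -76.7
Net primary income = 41.4 - 20.4 = 21.0
Net secondary income = 4.4 - 19.5 = -15.1
Current account = -76.7 + 21.0 + (-15.1) = -70.8
Financial account = -(-70.8 + (-1.5) + 1.6) = 70.7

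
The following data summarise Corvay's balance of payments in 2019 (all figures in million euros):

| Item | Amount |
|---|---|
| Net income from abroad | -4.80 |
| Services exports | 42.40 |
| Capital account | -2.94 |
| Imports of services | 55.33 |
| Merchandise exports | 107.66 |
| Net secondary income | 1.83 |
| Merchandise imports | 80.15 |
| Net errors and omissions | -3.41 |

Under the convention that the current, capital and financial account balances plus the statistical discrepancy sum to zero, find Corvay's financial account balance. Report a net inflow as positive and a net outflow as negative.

-5.26

Goods balance = 107.66 - 80.15 = 27.51
Services balance = 42.40 - 55.33 = -12.93
Trade balance (goods + services) = 27.51 + (-12.93) = 14.58
Net primary income = -4.80
Net secondary income = 1.83
Current account = 14.58 + (-4.80) + 1.83 = 11.61
Financial account = -(11.61 + (-2.94) + (-3.41)) = -5.26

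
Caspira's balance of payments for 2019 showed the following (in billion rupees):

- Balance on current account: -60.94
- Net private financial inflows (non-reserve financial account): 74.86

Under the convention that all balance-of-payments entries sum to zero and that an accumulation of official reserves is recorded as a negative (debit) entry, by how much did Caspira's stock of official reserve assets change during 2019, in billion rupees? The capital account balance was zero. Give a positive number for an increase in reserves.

13.92

Official reserve transactions balance = -((-60.94) + 74.86) = -13.92
An accumulation of reserves is recorded as a debit (negative entry), so the change in the stock of reserves is the negative of that balance.
Change in official reserves = -(-13.92) = 13.92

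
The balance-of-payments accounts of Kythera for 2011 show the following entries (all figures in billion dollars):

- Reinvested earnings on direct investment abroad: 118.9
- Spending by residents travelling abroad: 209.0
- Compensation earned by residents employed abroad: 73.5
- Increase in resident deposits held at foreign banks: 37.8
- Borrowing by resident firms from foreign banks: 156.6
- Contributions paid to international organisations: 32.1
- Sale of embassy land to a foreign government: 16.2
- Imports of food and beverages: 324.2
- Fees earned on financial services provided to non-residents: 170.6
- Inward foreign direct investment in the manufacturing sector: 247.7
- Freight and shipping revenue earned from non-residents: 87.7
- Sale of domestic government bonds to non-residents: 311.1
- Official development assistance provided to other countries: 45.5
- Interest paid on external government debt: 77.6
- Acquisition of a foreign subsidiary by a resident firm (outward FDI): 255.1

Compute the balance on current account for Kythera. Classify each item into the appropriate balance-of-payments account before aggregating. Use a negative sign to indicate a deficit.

Goods: -324.2
Services: 170.6 + 87.7 - 209.0 = 49.3
Primary income: 73.5 + 118.9 - 77.6 = 114.8
Secondary income: -32.1 - 45.5 = -77.6
Current account = (-324.2) + 49.3 + 114.8 + (-77.6) = -237.7
(Excluded from the current account — financial account: increase in resident deposits held at foreign banks 37.8, borrowing by resident firms from foreign banks 156.6, inward foreign direct investment in the manufacturing sector 247.7, sale of domestic government bonds to non-residents 311.1, acquisition of a foreign subsidiary by a resident firm (outward FDI) 255.1; capital account: sale of embassy land to a foreign government 16.2.)

-237.7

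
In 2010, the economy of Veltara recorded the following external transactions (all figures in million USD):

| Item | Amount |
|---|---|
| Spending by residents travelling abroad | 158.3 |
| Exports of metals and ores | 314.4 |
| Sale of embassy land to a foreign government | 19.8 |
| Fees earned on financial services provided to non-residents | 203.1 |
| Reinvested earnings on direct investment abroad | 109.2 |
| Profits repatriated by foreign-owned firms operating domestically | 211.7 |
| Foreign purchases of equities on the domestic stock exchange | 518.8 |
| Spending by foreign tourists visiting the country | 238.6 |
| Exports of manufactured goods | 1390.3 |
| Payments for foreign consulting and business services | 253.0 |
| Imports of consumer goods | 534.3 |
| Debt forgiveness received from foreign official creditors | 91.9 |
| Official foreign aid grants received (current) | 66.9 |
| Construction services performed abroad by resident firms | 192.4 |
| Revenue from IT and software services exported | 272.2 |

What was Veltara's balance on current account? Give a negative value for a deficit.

1629.8

Goods: -534.3 + 1390.3 + 314.4 = 1170.4
Services: 272.2 - 253.0 + 238.6 - 158.3 + 192.4 + 203.1 = 495.0
Primary income: 109.2 - 211.7 = -102.5
Secondary income: 66.9
Current account = 1170.4 + 495.0 + (-102.5) + 66.9 = 1629.8
(Excluded from the current account — capital account: sale of embassy land to a foreign government 19.8, debt forgiveness received from foreign official creditors 91.9; financial account: foreign purchases of equities on the domestic stock exchange 518.8.)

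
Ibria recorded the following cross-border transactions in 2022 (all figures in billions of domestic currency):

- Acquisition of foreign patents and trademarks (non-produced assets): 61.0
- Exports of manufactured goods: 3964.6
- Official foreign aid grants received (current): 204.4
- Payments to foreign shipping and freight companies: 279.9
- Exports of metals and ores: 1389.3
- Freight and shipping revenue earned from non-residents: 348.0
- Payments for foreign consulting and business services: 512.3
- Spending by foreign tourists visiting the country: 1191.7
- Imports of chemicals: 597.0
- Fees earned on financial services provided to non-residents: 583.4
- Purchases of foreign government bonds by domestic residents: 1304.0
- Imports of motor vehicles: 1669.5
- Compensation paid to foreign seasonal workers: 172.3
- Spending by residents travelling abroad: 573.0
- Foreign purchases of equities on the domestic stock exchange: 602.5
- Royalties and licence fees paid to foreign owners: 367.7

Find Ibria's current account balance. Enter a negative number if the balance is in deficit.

3509.7

Goods: 3964.6 - 597.0 + 1389.3 - 1669.5 = 3087.4
Services: -512.3 + 583.4 + 348.0 - 367.7 + 1191.7 - 573.0 - 279.9 = 390.2
Primary income: -172.3
Secondary income: 204.4
Current account = 3087.4 + 390.2 + (-172.3) + 204.4 = 3509.7
(Excluded from the current account — capital account: acquisition of foreign patents and trademarks (non-produced assets) 61.0; financial account: purchases of foreign government bonds by domestic residents 1304.0, foreign purchases of equities on the domestic stock exchange 602.5.)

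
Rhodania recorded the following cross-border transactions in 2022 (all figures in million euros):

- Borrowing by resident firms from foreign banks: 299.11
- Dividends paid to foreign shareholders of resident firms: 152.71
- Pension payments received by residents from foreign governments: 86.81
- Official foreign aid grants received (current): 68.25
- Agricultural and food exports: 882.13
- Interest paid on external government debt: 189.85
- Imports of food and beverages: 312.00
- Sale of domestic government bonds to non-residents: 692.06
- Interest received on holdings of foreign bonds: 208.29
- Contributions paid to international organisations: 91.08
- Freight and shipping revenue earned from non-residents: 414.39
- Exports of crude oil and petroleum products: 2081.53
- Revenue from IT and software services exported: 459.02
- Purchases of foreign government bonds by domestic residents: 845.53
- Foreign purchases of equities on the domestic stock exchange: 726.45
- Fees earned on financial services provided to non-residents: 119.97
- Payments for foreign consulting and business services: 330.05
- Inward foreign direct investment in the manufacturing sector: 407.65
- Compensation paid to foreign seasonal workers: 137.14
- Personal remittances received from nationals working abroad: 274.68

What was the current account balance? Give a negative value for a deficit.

3382.24

Goods: -312.00 + 2081.53 + 882.13 = 2651.66
Services: 119.97 + 414.39 - 330.05 + 459.02 = 663.33
Primary income: -137.14 + 208.29 - 189.85 - 152.71 = -271.41
Secondary income: -91.08 + 68.25 + 86.81 + 274.68 = 338.66
Current account = 2651.66 + 663.33 + (-271.41) + 338.66 = 3382.24
(Excluded from the current account — financial account: borrowing by resident firms from foreign banks 299.11, sale of domestic government bonds to non-residents 692.06, purchases of foreign government bonds by domestic residents 845.53, foreign purchases of equities on the domestic stock exchange 726.45, inward foreign direct investment in the manufacturing sector 407.65.)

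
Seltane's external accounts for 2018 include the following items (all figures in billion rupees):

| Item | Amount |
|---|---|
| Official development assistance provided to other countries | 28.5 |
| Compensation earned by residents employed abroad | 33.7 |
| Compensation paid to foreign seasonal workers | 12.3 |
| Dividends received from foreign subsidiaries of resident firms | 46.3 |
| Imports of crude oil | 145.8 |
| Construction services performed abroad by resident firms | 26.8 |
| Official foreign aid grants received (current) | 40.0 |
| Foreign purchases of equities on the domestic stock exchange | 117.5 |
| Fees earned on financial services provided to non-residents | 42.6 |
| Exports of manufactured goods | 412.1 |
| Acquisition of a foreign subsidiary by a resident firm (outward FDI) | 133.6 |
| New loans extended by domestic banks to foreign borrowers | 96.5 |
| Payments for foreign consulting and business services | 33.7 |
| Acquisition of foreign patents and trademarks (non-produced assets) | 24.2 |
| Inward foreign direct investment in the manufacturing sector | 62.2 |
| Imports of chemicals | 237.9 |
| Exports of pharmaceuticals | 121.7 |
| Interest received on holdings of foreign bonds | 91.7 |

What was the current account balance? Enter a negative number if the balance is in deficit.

Goods: 412.1 + 121.7 - 145.8 - 237.9 = 150.1
Services: -33.7 + 42.6 + 26.8 = 35.7
Primary income: 46.3 - 12.3 + 91.7 + 33.7 = 159.4
Secondary income: 40.0 - 28.5 = 11.5
Current account = 150.1 + 35.7 + 159.4 + 11.5 = 356.7
(Excluded from the current account — financial account: foreign purchases of equities on the domestic stock exchange 117.5, acquisition of a foreign subsidiary by a resident firm (outward FDI) 133.6, new loans extended by domestic banks to foreign borrowers 96.5, inward foreign direct investment in the manufacturing sector 62.2; capital account: acquisition of foreign patents and trademarks (non-produced assets) 24.2.)

356.7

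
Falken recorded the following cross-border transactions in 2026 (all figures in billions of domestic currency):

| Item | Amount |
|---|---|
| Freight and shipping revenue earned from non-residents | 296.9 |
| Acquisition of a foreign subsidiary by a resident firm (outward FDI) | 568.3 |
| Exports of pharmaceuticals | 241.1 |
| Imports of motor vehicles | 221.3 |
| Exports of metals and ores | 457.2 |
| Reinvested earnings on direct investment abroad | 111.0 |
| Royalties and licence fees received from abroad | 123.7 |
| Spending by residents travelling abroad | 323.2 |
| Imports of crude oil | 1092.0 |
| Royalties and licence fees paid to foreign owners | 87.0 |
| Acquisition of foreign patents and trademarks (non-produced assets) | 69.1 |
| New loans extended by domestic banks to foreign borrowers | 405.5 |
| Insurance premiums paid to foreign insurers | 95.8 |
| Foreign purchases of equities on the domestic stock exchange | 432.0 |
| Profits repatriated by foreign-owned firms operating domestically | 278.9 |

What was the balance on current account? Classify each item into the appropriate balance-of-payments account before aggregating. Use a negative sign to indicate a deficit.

-868.3

Goods: 457.2 - 221.3 + 241.1 - 1092.0 = -615.0
Services: -323.2 + 123.7 - 87.0 + 296.9 - 95.8 = -85.4
Primary income: -278.9 + 111.0 = -167.9
Current account = (-615.0) + (-85.4) + (-167.9) = -868.3
(Excluded from the current account — financial account: acquisition of a foreign subsidiary by a resident firm (outward FDI) 568.3, new loans extended by domestic banks to foreign borrowers 405.5, foreign purchases of equities on the domestic stock exchange 432.0; capital account: acquisition of foreign patents and trademarks (non-produced assets) 69.1.)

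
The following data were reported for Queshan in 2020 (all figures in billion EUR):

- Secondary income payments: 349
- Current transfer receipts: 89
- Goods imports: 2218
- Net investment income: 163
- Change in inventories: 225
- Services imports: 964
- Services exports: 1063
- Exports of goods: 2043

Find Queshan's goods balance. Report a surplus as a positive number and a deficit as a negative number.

Goods balance = 2043 - 2218 = -175

-175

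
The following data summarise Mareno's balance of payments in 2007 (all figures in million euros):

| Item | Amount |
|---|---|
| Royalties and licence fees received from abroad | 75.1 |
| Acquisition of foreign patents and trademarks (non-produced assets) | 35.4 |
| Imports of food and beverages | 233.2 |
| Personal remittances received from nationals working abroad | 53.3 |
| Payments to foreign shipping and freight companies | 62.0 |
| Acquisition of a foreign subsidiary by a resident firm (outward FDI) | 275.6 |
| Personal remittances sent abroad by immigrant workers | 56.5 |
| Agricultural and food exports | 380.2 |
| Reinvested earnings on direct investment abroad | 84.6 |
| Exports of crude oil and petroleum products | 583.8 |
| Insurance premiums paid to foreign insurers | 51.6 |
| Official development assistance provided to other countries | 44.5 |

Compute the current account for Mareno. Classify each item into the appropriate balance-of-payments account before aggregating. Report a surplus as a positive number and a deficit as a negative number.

729.2

Goods: -233.2 + 583.8 + 380.2 = 730.8
Services: 75.1 - 51.6 - 62.0 = -38.5
Primary income: 84.6
Secondary income: 53.3 - 56.5 - 44.5 = -47.7
Current account = 730.8 + (-38.5) + 84.6 + (-47.7) = 729.2
(Excluded from the current account — capital account: acquisition of foreign patents and trademarks (non-produced assets) 35.4; financial account: acquisition of a foreign subsidiary by a resident firm (outward FDI) 275.6.)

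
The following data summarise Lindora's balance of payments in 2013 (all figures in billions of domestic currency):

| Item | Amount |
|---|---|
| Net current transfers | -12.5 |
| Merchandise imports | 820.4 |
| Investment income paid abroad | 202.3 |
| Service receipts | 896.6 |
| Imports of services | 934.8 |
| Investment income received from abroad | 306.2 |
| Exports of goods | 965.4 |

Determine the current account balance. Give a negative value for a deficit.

198.2

Goods balance = 965.4 - 820.4 = 145.0
Services balance = 896.6 - 934.8 = -38.2
Trade balance (goods + services) = 145.0 + (-38.2) = 106.8
Net primary income = 306.2 - 202.3 = 103.9
Net secondary income = -12.5
Current account = 106.8 + 103.9 + (-12.5) = 198.2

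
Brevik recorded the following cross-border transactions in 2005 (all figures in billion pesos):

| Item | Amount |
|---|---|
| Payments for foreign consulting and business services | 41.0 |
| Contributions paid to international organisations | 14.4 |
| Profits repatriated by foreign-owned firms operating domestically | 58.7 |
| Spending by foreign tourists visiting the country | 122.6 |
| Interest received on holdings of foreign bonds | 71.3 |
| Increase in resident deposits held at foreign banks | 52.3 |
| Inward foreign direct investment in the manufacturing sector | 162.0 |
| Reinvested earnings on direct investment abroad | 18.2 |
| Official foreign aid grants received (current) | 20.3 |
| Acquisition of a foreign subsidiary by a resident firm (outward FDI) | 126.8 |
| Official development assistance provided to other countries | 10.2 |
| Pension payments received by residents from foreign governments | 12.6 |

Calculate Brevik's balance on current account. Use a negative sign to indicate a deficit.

120.7

Services: -41.0 + 122.6 = 81.6
Primary income: -58.7 + 18.2 + 71.3 = 30.8
Secondary income: -10.2 + 20.3 - 14.4 + 12.6 = 8.3
Current account = 81.6 + 30.8 + 8.3 = 120.7
(Excluded from the current account — financial account: increase in resident deposits held at foreign banks 52.3, inward foreign direct investment in the manufacturing sector 162.0, acquisition of a foreign subsidiary by a resident firm (outward FDI) 126.8.)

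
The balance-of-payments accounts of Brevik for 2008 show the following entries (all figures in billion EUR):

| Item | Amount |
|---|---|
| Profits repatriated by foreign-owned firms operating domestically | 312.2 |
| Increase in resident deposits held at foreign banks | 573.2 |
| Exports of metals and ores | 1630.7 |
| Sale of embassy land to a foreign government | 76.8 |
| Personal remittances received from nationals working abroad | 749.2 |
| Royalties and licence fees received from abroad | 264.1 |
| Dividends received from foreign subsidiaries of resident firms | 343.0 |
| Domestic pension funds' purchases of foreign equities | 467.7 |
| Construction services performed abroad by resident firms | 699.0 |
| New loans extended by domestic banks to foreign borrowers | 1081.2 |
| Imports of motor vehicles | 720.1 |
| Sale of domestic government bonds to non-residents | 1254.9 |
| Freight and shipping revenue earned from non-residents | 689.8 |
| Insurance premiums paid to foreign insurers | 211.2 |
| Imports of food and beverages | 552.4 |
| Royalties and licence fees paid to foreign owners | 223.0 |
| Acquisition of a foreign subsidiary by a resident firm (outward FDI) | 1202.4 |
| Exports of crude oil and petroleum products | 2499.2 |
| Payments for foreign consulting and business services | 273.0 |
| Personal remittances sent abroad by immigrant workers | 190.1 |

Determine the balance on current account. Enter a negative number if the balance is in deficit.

4393.0

Goods: 2499.2 + 1630.7 - 720.1 - 552.4 = 2857.4
Services: -273.0 + 689.8 + 264.1 - 211.2 + 699.0 - 223.0 = 945.7
Primary income: -312.2 + 343.0 = 30.8
Secondary income: -190.1 + 749.2 = 559.1
Current account = 2857.4 + 945.7 + 30.8 + 559.1 = 4393.0
(Excluded from the current account — financial account: increase in resident deposits held at foreign banks 573.2, domestic pension funds' purchases of foreign equities 467.7, new loans extended by domestic banks to foreign borrowers 1081.2, sale of domestic government bonds to non-residents 1254.9, acquisition of a foreign subsidiary by a resident firm (outward FDI) 1202.4; capital account: sale of embassy land to a foreign government 76.8.)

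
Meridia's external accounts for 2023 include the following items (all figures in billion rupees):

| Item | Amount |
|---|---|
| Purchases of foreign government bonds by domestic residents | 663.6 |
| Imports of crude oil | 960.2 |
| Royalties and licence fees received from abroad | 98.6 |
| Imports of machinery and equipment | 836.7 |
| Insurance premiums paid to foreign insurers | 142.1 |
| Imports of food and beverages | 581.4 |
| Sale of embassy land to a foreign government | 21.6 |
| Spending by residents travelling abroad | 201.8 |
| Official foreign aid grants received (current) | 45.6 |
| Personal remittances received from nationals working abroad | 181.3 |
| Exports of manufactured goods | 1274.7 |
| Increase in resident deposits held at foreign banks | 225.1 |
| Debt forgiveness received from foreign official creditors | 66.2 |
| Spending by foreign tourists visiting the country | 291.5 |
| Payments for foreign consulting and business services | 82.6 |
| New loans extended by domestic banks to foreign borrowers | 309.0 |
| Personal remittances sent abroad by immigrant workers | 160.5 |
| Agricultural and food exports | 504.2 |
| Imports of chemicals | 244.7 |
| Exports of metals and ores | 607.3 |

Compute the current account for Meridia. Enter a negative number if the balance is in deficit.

-206.8

Goods: -836.7 - 581.4 - 960.2 - 244.7 + 1274.7 + 607.3 + 504.2 = -236.8
Services: -82.6 - 201.8 + 291.5 + 98.6 - 142.1 = -36.4
Secondary income: -160.5 + 181.3 + 45.6 = 66.4
Current account = (-236.8) + (-36.4) + 66.4 = -206.8
(Excluded from the current account — financial account: purchases of foreign government bonds by domestic residents 663.6, increase in resident deposits held at foreign banks 225.1, new loans extended by domestic banks to foreign borrowers 309.0; capital account: sale of embassy land to a foreign government 21.6, debt forgiveness received from foreign official creditors 66.2.)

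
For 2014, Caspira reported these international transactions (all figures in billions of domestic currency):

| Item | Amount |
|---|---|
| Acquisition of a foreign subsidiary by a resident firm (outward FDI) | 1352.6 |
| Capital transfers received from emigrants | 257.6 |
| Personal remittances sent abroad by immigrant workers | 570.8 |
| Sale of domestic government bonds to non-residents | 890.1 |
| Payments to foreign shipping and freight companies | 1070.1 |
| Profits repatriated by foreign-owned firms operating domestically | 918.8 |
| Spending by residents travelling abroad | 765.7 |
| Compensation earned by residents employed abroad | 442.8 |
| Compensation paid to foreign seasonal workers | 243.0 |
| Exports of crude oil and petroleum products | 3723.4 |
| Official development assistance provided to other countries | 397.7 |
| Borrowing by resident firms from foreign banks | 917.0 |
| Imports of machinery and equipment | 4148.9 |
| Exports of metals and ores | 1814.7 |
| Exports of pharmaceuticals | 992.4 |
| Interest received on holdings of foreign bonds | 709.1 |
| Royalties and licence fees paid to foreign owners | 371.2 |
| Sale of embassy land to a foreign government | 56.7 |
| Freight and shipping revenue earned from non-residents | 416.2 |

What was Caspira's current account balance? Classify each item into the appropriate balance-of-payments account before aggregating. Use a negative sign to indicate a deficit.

-387.6

Goods: -4148.9 + 1814.7 + 992.4 + 3723.4 = 2381.6
Services: -765.7 - 1070.1 - 371.2 + 416.2 = -1790.8
Primary income: -243.0 + 442.8 - 918.8 + 709.1 = -9.9
Secondary income: -397.7 - 570.8 = -968.5
Current account = 2381.6 + (-1790.8) + (-9.9) + (-968.5) = -387.6
(Excluded from the current account — financial account: acquisition of a foreign subsidiary by a resident firm (outward FDI) 1352.6, sale of domestic government bonds to non-residents 890.1, borrowing by resident firms from foreign banks 917.0; capital account: capital transfers received from emigrants 257.6, sale of embassy land to a foreign government 56.7.)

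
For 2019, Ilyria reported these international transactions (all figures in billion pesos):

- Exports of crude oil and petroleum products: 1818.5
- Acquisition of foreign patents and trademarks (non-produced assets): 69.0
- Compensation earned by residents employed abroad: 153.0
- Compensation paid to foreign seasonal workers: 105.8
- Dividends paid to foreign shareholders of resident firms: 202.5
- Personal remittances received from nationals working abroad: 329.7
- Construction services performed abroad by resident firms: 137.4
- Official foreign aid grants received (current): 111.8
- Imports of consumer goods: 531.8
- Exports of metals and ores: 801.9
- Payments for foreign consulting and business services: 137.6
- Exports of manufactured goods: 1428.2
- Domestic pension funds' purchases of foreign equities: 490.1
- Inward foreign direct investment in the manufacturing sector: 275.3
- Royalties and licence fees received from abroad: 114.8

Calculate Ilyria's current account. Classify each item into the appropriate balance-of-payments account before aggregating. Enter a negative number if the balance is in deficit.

Goods: 801.9 + 1428.2 + 1818.5 - 531.8 = 3516.8
Services: 137.4 - 137.6 + 114.8 = 114.6
Primary income: -105.8 - 202.5 + 153.0 = -155.3
Secondary income: 111.8 + 329.7 = 441.5
Current account = 3516.8 + 114.6 + (-155.3) + 441.5 = 3917.6
(Excluded from the current account — capital account: acquisition of foreign patents and trademarks (non-produced assets) 69.0; financial account: domestic pension funds' purchases of foreign equities 490.1, inward foreign direct investment in the manufacturing sector 275.3.)

3917.6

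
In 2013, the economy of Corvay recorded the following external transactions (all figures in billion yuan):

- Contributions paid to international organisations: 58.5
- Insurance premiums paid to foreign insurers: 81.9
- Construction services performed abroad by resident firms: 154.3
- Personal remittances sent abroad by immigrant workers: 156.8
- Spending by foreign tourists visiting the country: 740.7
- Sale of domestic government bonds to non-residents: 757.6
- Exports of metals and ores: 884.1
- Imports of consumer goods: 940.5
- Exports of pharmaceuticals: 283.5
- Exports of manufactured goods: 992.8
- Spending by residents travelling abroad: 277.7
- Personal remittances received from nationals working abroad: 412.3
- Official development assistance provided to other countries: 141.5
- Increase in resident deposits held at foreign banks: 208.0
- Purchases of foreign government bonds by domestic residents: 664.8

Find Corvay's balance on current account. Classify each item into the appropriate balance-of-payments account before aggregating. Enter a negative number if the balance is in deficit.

1810.8

Goods: 283.5 - 940.5 + 992.8 + 884.1 = 1219.9
Services: -277.7 + 740.7 + 154.3 - 81.9 = 535.4
Secondary income: 412.3 - 141.5 - 58.5 - 156.8 = 55.5
Current account = 1219.9 + 535.4 + 55.5 = 1810.8
(Excluded from the current account — financial account: sale of domestic government bonds to non-residents 757.6, increase in resident deposits held at foreign banks 208.0, purchases of foreign government bonds by domestic residents 664.8.)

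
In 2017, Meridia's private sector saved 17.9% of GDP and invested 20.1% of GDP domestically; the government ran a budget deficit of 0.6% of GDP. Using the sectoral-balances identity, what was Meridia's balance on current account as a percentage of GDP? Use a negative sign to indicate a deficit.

By the sectoral-balances identity, CA = (S_private - I) + (T - G).
Private balance = 17.9 - 20.1 = -2.2
Government balance (T - G) = -0.6
CA = -2.2 + (-0.6) = -2.8

-2.8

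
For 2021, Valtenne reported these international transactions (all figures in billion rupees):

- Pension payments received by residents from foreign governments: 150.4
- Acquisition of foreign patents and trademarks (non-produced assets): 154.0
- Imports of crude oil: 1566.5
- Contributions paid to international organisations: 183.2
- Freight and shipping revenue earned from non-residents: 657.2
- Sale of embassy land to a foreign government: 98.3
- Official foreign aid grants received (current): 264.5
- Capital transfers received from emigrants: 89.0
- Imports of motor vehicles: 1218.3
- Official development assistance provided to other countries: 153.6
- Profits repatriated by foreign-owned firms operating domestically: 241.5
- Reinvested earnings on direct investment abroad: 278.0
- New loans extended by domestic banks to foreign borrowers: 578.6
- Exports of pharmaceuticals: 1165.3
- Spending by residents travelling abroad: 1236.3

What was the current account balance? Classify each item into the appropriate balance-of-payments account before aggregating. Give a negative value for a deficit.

-2084.0

Goods: 1165.3 - 1218.3 - 1566.5 = -1619.5
Services: 657.2 - 1236.3 = -579.1
Primary income: 278.0 - 241.5 = 36.5
Secondary income: 150.4 - 183.2 + 264.5 - 153.6 = 78.1
Current account = (-1619.5) + (-579.1) + 36.5 + 78.1 = -2084.0
(Excluded from the current account — capital account: acquisition of foreign patents and trademarks (non-produced assets) 154.0, sale of embassy land to a foreign government 98.3, capital transfers received from emigrants 89.0; financial account: new loans extended by domestic banks to foreign borrowers 578.6.)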